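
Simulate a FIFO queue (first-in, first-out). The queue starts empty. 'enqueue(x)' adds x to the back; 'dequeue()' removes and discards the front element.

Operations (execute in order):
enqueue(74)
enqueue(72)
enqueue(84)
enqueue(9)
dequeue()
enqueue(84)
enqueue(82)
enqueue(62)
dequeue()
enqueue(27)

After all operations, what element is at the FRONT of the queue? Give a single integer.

Answer: 84

Derivation:
enqueue(74): queue = [74]
enqueue(72): queue = [74, 72]
enqueue(84): queue = [74, 72, 84]
enqueue(9): queue = [74, 72, 84, 9]
dequeue(): queue = [72, 84, 9]
enqueue(84): queue = [72, 84, 9, 84]
enqueue(82): queue = [72, 84, 9, 84, 82]
enqueue(62): queue = [72, 84, 9, 84, 82, 62]
dequeue(): queue = [84, 9, 84, 82, 62]
enqueue(27): queue = [84, 9, 84, 82, 62, 27]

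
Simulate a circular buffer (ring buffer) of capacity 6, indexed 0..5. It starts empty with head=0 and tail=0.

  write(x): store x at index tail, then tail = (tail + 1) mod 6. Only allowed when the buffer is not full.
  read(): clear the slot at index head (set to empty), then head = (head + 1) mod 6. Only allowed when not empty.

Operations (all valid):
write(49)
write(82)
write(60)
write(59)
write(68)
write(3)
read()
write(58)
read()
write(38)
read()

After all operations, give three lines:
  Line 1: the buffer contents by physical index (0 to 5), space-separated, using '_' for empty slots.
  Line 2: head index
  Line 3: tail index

write(49): buf=[49 _ _ _ _ _], head=0, tail=1, size=1
write(82): buf=[49 82 _ _ _ _], head=0, tail=2, size=2
write(60): buf=[49 82 60 _ _ _], head=0, tail=3, size=3
write(59): buf=[49 82 60 59 _ _], head=0, tail=4, size=4
write(68): buf=[49 82 60 59 68 _], head=0, tail=5, size=5
write(3): buf=[49 82 60 59 68 3], head=0, tail=0, size=6
read(): buf=[_ 82 60 59 68 3], head=1, tail=0, size=5
write(58): buf=[58 82 60 59 68 3], head=1, tail=1, size=6
read(): buf=[58 _ 60 59 68 3], head=2, tail=1, size=5
write(38): buf=[58 38 60 59 68 3], head=2, tail=2, size=6
read(): buf=[58 38 _ 59 68 3], head=3, tail=2, size=5

Answer: 58 38 _ 59 68 3
3
2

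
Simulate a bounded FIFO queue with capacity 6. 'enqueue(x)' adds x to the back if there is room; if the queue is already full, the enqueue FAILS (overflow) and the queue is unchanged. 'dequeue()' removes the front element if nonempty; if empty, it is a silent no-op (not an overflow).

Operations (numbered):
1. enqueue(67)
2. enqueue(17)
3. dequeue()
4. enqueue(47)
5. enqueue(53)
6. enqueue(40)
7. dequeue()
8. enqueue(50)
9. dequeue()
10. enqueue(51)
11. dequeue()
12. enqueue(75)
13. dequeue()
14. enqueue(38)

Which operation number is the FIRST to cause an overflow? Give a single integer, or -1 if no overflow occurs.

1. enqueue(67): size=1
2. enqueue(17): size=2
3. dequeue(): size=1
4. enqueue(47): size=2
5. enqueue(53): size=3
6. enqueue(40): size=4
7. dequeue(): size=3
8. enqueue(50): size=4
9. dequeue(): size=3
10. enqueue(51): size=4
11. dequeue(): size=3
12. enqueue(75): size=4
13. dequeue(): size=3
14. enqueue(38): size=4

Answer: -1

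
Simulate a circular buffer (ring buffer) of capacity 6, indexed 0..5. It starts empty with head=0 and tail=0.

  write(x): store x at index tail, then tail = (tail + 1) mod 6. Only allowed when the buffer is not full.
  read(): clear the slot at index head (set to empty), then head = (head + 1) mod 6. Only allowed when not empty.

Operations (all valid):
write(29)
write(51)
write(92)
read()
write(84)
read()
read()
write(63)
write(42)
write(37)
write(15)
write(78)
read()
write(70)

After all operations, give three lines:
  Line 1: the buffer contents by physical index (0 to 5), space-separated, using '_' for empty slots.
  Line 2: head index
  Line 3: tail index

Answer: 37 15 78 70 63 42
4
4

Derivation:
write(29): buf=[29 _ _ _ _ _], head=0, tail=1, size=1
write(51): buf=[29 51 _ _ _ _], head=0, tail=2, size=2
write(92): buf=[29 51 92 _ _ _], head=0, tail=3, size=3
read(): buf=[_ 51 92 _ _ _], head=1, tail=3, size=2
write(84): buf=[_ 51 92 84 _ _], head=1, tail=4, size=3
read(): buf=[_ _ 92 84 _ _], head=2, tail=4, size=2
read(): buf=[_ _ _ 84 _ _], head=3, tail=4, size=1
write(63): buf=[_ _ _ 84 63 _], head=3, tail=5, size=2
write(42): buf=[_ _ _ 84 63 42], head=3, tail=0, size=3
write(37): buf=[37 _ _ 84 63 42], head=3, tail=1, size=4
write(15): buf=[37 15 _ 84 63 42], head=3, tail=2, size=5
write(78): buf=[37 15 78 84 63 42], head=3, tail=3, size=6
read(): buf=[37 15 78 _ 63 42], head=4, tail=3, size=5
write(70): buf=[37 15 78 70 63 42], head=4, tail=4, size=6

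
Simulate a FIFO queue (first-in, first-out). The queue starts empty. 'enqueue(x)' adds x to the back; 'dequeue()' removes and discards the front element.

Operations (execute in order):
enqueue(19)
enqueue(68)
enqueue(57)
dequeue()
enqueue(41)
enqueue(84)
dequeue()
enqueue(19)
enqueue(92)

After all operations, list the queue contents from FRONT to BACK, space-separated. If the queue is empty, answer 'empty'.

Answer: 57 41 84 19 92

Derivation:
enqueue(19): [19]
enqueue(68): [19, 68]
enqueue(57): [19, 68, 57]
dequeue(): [68, 57]
enqueue(41): [68, 57, 41]
enqueue(84): [68, 57, 41, 84]
dequeue(): [57, 41, 84]
enqueue(19): [57, 41, 84, 19]
enqueue(92): [57, 41, 84, 19, 92]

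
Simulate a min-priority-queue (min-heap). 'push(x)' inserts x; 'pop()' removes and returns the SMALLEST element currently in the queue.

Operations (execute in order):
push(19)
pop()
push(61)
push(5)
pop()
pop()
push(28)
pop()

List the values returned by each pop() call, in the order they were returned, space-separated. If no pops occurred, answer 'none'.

Answer: 19 5 61 28

Derivation:
push(19): heap contents = [19]
pop() → 19: heap contents = []
push(61): heap contents = [61]
push(5): heap contents = [5, 61]
pop() → 5: heap contents = [61]
pop() → 61: heap contents = []
push(28): heap contents = [28]
pop() → 28: heap contents = []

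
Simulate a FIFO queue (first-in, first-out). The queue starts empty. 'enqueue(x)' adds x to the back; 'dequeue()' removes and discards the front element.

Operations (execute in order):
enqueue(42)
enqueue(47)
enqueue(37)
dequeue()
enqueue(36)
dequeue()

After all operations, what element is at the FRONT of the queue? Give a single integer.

Answer: 37

Derivation:
enqueue(42): queue = [42]
enqueue(47): queue = [42, 47]
enqueue(37): queue = [42, 47, 37]
dequeue(): queue = [47, 37]
enqueue(36): queue = [47, 37, 36]
dequeue(): queue = [37, 36]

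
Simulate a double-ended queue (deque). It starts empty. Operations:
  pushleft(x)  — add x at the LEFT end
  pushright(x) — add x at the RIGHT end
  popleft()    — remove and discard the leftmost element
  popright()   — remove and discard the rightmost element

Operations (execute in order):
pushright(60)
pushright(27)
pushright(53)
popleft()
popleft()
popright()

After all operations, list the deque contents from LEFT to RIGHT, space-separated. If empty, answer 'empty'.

Answer: empty

Derivation:
pushright(60): [60]
pushright(27): [60, 27]
pushright(53): [60, 27, 53]
popleft(): [27, 53]
popleft(): [53]
popright(): []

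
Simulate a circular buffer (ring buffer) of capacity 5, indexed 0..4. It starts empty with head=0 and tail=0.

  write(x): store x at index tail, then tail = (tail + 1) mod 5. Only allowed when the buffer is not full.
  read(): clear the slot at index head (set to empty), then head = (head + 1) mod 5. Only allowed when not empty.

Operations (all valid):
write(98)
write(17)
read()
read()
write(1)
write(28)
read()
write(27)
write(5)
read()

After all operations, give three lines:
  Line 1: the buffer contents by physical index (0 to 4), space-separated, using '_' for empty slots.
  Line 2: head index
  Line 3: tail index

Answer: 5 _ _ _ 27
4
1

Derivation:
write(98): buf=[98 _ _ _ _], head=0, tail=1, size=1
write(17): buf=[98 17 _ _ _], head=0, tail=2, size=2
read(): buf=[_ 17 _ _ _], head=1, tail=2, size=1
read(): buf=[_ _ _ _ _], head=2, tail=2, size=0
write(1): buf=[_ _ 1 _ _], head=2, tail=3, size=1
write(28): buf=[_ _ 1 28 _], head=2, tail=4, size=2
read(): buf=[_ _ _ 28 _], head=3, tail=4, size=1
write(27): buf=[_ _ _ 28 27], head=3, tail=0, size=2
write(5): buf=[5 _ _ 28 27], head=3, tail=1, size=3
read(): buf=[5 _ _ _ 27], head=4, tail=1, size=2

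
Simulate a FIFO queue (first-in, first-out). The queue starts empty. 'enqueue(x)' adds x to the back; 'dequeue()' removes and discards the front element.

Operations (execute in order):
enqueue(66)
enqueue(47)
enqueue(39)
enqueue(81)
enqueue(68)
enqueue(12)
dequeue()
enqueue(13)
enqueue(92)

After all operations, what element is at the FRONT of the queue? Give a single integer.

Answer: 47

Derivation:
enqueue(66): queue = [66]
enqueue(47): queue = [66, 47]
enqueue(39): queue = [66, 47, 39]
enqueue(81): queue = [66, 47, 39, 81]
enqueue(68): queue = [66, 47, 39, 81, 68]
enqueue(12): queue = [66, 47, 39, 81, 68, 12]
dequeue(): queue = [47, 39, 81, 68, 12]
enqueue(13): queue = [47, 39, 81, 68, 12, 13]
enqueue(92): queue = [47, 39, 81, 68, 12, 13, 92]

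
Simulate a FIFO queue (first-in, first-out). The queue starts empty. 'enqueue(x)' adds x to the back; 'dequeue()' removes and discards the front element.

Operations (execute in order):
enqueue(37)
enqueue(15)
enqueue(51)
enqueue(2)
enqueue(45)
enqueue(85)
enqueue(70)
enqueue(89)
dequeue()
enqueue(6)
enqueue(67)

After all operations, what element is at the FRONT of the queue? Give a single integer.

enqueue(37): queue = [37]
enqueue(15): queue = [37, 15]
enqueue(51): queue = [37, 15, 51]
enqueue(2): queue = [37, 15, 51, 2]
enqueue(45): queue = [37, 15, 51, 2, 45]
enqueue(85): queue = [37, 15, 51, 2, 45, 85]
enqueue(70): queue = [37, 15, 51, 2, 45, 85, 70]
enqueue(89): queue = [37, 15, 51, 2, 45, 85, 70, 89]
dequeue(): queue = [15, 51, 2, 45, 85, 70, 89]
enqueue(6): queue = [15, 51, 2, 45, 85, 70, 89, 6]
enqueue(67): queue = [15, 51, 2, 45, 85, 70, 89, 6, 67]

Answer: 15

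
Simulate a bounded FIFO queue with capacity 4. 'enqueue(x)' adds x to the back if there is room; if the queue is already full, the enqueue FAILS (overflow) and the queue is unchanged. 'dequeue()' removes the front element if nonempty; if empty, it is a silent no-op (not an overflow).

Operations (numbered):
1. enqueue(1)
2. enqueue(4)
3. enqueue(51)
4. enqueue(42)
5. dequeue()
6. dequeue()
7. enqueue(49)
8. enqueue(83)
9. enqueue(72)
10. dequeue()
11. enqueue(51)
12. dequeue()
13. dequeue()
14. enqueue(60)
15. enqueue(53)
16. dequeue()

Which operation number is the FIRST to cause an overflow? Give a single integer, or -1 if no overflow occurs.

1. enqueue(1): size=1
2. enqueue(4): size=2
3. enqueue(51): size=3
4. enqueue(42): size=4
5. dequeue(): size=3
6. dequeue(): size=2
7. enqueue(49): size=3
8. enqueue(83): size=4
9. enqueue(72): size=4=cap → OVERFLOW (fail)
10. dequeue(): size=3
11. enqueue(51): size=4
12. dequeue(): size=3
13. dequeue(): size=2
14. enqueue(60): size=3
15. enqueue(53): size=4
16. dequeue(): size=3

Answer: 9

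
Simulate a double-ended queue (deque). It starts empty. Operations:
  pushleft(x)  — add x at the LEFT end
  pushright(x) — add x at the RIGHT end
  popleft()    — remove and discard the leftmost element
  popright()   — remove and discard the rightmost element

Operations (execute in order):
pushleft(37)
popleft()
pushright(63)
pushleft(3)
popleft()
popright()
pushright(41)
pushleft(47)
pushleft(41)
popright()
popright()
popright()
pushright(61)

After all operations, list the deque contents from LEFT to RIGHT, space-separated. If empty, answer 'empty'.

Answer: 61

Derivation:
pushleft(37): [37]
popleft(): []
pushright(63): [63]
pushleft(3): [3, 63]
popleft(): [63]
popright(): []
pushright(41): [41]
pushleft(47): [47, 41]
pushleft(41): [41, 47, 41]
popright(): [41, 47]
popright(): [41]
popright(): []
pushright(61): [61]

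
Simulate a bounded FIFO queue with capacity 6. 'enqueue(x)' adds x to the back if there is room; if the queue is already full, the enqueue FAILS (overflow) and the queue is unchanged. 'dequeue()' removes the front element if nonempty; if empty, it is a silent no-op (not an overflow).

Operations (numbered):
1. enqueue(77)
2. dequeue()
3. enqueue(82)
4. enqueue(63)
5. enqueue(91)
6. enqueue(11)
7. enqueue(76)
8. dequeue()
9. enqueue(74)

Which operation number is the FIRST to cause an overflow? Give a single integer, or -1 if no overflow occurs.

Answer: -1

Derivation:
1. enqueue(77): size=1
2. dequeue(): size=0
3. enqueue(82): size=1
4. enqueue(63): size=2
5. enqueue(91): size=3
6. enqueue(11): size=4
7. enqueue(76): size=5
8. dequeue(): size=4
9. enqueue(74): size=5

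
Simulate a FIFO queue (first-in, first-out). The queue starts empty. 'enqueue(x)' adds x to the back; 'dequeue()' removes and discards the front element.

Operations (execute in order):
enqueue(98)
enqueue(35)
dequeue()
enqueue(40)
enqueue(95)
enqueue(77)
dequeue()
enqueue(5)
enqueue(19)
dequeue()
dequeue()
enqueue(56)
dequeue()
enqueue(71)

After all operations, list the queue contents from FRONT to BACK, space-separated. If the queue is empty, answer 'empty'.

enqueue(98): [98]
enqueue(35): [98, 35]
dequeue(): [35]
enqueue(40): [35, 40]
enqueue(95): [35, 40, 95]
enqueue(77): [35, 40, 95, 77]
dequeue(): [40, 95, 77]
enqueue(5): [40, 95, 77, 5]
enqueue(19): [40, 95, 77, 5, 19]
dequeue(): [95, 77, 5, 19]
dequeue(): [77, 5, 19]
enqueue(56): [77, 5, 19, 56]
dequeue(): [5, 19, 56]
enqueue(71): [5, 19, 56, 71]

Answer: 5 19 56 71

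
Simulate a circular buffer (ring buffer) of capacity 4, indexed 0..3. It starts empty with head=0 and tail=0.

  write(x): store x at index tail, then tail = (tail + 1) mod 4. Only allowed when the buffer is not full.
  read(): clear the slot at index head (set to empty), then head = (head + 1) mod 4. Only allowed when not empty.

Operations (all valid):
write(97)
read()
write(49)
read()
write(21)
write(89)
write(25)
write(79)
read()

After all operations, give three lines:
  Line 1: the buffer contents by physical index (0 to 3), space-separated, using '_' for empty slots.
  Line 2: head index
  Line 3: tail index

Answer: 25 79 _ 89
3
2

Derivation:
write(97): buf=[97 _ _ _], head=0, tail=1, size=1
read(): buf=[_ _ _ _], head=1, tail=1, size=0
write(49): buf=[_ 49 _ _], head=1, tail=2, size=1
read(): buf=[_ _ _ _], head=2, tail=2, size=0
write(21): buf=[_ _ 21 _], head=2, tail=3, size=1
write(89): buf=[_ _ 21 89], head=2, tail=0, size=2
write(25): buf=[25 _ 21 89], head=2, tail=1, size=3
write(79): buf=[25 79 21 89], head=2, tail=2, size=4
read(): buf=[25 79 _ 89], head=3, tail=2, size=3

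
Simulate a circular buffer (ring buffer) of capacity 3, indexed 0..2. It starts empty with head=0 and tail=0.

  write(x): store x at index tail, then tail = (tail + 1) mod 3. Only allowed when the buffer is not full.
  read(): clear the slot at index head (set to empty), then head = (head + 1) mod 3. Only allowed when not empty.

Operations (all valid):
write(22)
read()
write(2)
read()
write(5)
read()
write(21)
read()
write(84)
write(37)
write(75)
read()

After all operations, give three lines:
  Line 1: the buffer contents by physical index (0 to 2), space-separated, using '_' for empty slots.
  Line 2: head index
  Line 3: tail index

write(22): buf=[22 _ _], head=0, tail=1, size=1
read(): buf=[_ _ _], head=1, tail=1, size=0
write(2): buf=[_ 2 _], head=1, tail=2, size=1
read(): buf=[_ _ _], head=2, tail=2, size=0
write(5): buf=[_ _ 5], head=2, tail=0, size=1
read(): buf=[_ _ _], head=0, tail=0, size=0
write(21): buf=[21 _ _], head=0, tail=1, size=1
read(): buf=[_ _ _], head=1, tail=1, size=0
write(84): buf=[_ 84 _], head=1, tail=2, size=1
write(37): buf=[_ 84 37], head=1, tail=0, size=2
write(75): buf=[75 84 37], head=1, tail=1, size=3
read(): buf=[75 _ 37], head=2, tail=1, size=2

Answer: 75 _ 37
2
1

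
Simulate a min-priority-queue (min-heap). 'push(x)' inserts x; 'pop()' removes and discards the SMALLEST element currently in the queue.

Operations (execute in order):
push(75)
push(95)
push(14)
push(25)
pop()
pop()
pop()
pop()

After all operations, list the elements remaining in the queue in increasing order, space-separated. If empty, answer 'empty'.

push(75): heap contents = [75]
push(95): heap contents = [75, 95]
push(14): heap contents = [14, 75, 95]
push(25): heap contents = [14, 25, 75, 95]
pop() → 14: heap contents = [25, 75, 95]
pop() → 25: heap contents = [75, 95]
pop() → 75: heap contents = [95]
pop() → 95: heap contents = []

Answer: empty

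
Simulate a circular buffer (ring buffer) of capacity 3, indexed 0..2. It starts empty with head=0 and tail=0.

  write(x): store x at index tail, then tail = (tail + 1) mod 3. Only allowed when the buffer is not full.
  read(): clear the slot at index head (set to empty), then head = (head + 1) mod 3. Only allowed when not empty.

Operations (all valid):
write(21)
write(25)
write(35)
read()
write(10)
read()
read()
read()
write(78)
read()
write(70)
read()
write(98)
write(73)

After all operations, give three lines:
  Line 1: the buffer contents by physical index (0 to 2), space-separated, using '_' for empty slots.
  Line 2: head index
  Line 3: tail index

write(21): buf=[21 _ _], head=0, tail=1, size=1
write(25): buf=[21 25 _], head=0, tail=2, size=2
write(35): buf=[21 25 35], head=0, tail=0, size=3
read(): buf=[_ 25 35], head=1, tail=0, size=2
write(10): buf=[10 25 35], head=1, tail=1, size=3
read(): buf=[10 _ 35], head=2, tail=1, size=2
read(): buf=[10 _ _], head=0, tail=1, size=1
read(): buf=[_ _ _], head=1, tail=1, size=0
write(78): buf=[_ 78 _], head=1, tail=2, size=1
read(): buf=[_ _ _], head=2, tail=2, size=0
write(70): buf=[_ _ 70], head=2, tail=0, size=1
read(): buf=[_ _ _], head=0, tail=0, size=0
write(98): buf=[98 _ _], head=0, tail=1, size=1
write(73): buf=[98 73 _], head=0, tail=2, size=2

Answer: 98 73 _
0
2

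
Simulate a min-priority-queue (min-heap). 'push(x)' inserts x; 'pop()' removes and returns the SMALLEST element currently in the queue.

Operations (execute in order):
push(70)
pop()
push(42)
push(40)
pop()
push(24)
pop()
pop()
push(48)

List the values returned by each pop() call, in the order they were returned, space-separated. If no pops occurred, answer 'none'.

Answer: 70 40 24 42

Derivation:
push(70): heap contents = [70]
pop() → 70: heap contents = []
push(42): heap contents = [42]
push(40): heap contents = [40, 42]
pop() → 40: heap contents = [42]
push(24): heap contents = [24, 42]
pop() → 24: heap contents = [42]
pop() → 42: heap contents = []
push(48): heap contents = [48]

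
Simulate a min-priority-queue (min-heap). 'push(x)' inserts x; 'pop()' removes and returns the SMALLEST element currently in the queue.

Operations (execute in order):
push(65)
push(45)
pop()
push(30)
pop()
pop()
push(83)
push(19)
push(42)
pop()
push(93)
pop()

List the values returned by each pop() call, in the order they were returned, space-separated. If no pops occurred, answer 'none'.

push(65): heap contents = [65]
push(45): heap contents = [45, 65]
pop() → 45: heap contents = [65]
push(30): heap contents = [30, 65]
pop() → 30: heap contents = [65]
pop() → 65: heap contents = []
push(83): heap contents = [83]
push(19): heap contents = [19, 83]
push(42): heap contents = [19, 42, 83]
pop() → 19: heap contents = [42, 83]
push(93): heap contents = [42, 83, 93]
pop() → 42: heap contents = [83, 93]

Answer: 45 30 65 19 42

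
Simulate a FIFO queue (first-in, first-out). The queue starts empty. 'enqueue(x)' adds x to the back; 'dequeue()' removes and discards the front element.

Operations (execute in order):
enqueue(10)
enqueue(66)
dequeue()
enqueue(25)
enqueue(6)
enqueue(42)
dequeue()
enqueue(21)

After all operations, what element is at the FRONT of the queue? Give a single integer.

Answer: 25

Derivation:
enqueue(10): queue = [10]
enqueue(66): queue = [10, 66]
dequeue(): queue = [66]
enqueue(25): queue = [66, 25]
enqueue(6): queue = [66, 25, 6]
enqueue(42): queue = [66, 25, 6, 42]
dequeue(): queue = [25, 6, 42]
enqueue(21): queue = [25, 6, 42, 21]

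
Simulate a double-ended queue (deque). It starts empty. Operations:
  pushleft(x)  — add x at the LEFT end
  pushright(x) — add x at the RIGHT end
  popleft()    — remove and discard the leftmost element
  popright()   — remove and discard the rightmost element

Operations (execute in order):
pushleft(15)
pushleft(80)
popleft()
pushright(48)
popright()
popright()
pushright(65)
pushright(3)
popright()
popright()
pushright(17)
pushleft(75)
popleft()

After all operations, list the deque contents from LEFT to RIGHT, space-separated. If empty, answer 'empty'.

pushleft(15): [15]
pushleft(80): [80, 15]
popleft(): [15]
pushright(48): [15, 48]
popright(): [15]
popright(): []
pushright(65): [65]
pushright(3): [65, 3]
popright(): [65]
popright(): []
pushright(17): [17]
pushleft(75): [75, 17]
popleft(): [17]

Answer: 17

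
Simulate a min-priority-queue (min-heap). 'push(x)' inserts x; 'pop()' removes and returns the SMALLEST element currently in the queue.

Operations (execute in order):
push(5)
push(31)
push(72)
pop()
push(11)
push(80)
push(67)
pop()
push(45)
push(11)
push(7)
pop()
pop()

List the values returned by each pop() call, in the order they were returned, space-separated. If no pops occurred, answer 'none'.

push(5): heap contents = [5]
push(31): heap contents = [5, 31]
push(72): heap contents = [5, 31, 72]
pop() → 5: heap contents = [31, 72]
push(11): heap contents = [11, 31, 72]
push(80): heap contents = [11, 31, 72, 80]
push(67): heap contents = [11, 31, 67, 72, 80]
pop() → 11: heap contents = [31, 67, 72, 80]
push(45): heap contents = [31, 45, 67, 72, 80]
push(11): heap contents = [11, 31, 45, 67, 72, 80]
push(7): heap contents = [7, 11, 31, 45, 67, 72, 80]
pop() → 7: heap contents = [11, 31, 45, 67, 72, 80]
pop() → 11: heap contents = [31, 45, 67, 72, 80]

Answer: 5 11 7 11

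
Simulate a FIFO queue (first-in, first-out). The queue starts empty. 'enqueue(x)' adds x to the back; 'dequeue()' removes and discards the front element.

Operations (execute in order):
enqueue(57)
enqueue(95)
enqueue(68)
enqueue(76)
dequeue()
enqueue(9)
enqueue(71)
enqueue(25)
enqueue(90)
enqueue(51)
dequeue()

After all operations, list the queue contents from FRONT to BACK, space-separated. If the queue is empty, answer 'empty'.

Answer: 68 76 9 71 25 90 51

Derivation:
enqueue(57): [57]
enqueue(95): [57, 95]
enqueue(68): [57, 95, 68]
enqueue(76): [57, 95, 68, 76]
dequeue(): [95, 68, 76]
enqueue(9): [95, 68, 76, 9]
enqueue(71): [95, 68, 76, 9, 71]
enqueue(25): [95, 68, 76, 9, 71, 25]
enqueue(90): [95, 68, 76, 9, 71, 25, 90]
enqueue(51): [95, 68, 76, 9, 71, 25, 90, 51]
dequeue(): [68, 76, 9, 71, 25, 90, 51]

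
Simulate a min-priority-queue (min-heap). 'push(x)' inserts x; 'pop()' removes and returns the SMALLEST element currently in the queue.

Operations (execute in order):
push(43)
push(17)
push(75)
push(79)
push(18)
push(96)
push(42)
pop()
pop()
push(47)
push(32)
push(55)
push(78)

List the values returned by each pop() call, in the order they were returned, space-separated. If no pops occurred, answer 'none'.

push(43): heap contents = [43]
push(17): heap contents = [17, 43]
push(75): heap contents = [17, 43, 75]
push(79): heap contents = [17, 43, 75, 79]
push(18): heap contents = [17, 18, 43, 75, 79]
push(96): heap contents = [17, 18, 43, 75, 79, 96]
push(42): heap contents = [17, 18, 42, 43, 75, 79, 96]
pop() → 17: heap contents = [18, 42, 43, 75, 79, 96]
pop() → 18: heap contents = [42, 43, 75, 79, 96]
push(47): heap contents = [42, 43, 47, 75, 79, 96]
push(32): heap contents = [32, 42, 43, 47, 75, 79, 96]
push(55): heap contents = [32, 42, 43, 47, 55, 75, 79, 96]
push(78): heap contents = [32, 42, 43, 47, 55, 75, 78, 79, 96]

Answer: 17 18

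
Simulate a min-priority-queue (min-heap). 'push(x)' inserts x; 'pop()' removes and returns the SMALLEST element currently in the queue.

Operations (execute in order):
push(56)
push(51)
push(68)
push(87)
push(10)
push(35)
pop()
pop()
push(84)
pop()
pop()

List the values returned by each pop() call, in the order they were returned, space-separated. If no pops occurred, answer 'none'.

Answer: 10 35 51 56

Derivation:
push(56): heap contents = [56]
push(51): heap contents = [51, 56]
push(68): heap contents = [51, 56, 68]
push(87): heap contents = [51, 56, 68, 87]
push(10): heap contents = [10, 51, 56, 68, 87]
push(35): heap contents = [10, 35, 51, 56, 68, 87]
pop() → 10: heap contents = [35, 51, 56, 68, 87]
pop() → 35: heap contents = [51, 56, 68, 87]
push(84): heap contents = [51, 56, 68, 84, 87]
pop() → 51: heap contents = [56, 68, 84, 87]
pop() → 56: heap contents = [68, 84, 87]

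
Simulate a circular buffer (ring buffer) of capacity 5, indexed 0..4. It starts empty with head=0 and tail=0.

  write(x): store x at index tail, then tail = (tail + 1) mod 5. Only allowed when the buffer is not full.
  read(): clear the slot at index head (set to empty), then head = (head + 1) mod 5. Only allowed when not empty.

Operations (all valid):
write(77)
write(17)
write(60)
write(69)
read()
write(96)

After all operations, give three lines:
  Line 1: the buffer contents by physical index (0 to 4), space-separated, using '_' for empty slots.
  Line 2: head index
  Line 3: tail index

write(77): buf=[77 _ _ _ _], head=0, tail=1, size=1
write(17): buf=[77 17 _ _ _], head=0, tail=2, size=2
write(60): buf=[77 17 60 _ _], head=0, tail=3, size=3
write(69): buf=[77 17 60 69 _], head=0, tail=4, size=4
read(): buf=[_ 17 60 69 _], head=1, tail=4, size=3
write(96): buf=[_ 17 60 69 96], head=1, tail=0, size=4

Answer: _ 17 60 69 96
1
0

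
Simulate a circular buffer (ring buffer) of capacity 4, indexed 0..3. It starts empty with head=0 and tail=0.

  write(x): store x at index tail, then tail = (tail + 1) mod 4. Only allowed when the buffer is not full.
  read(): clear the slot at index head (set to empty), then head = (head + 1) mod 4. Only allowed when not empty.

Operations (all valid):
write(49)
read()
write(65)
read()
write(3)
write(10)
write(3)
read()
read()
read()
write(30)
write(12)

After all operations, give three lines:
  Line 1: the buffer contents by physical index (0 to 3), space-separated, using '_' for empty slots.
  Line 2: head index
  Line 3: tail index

write(49): buf=[49 _ _ _], head=0, tail=1, size=1
read(): buf=[_ _ _ _], head=1, tail=1, size=0
write(65): buf=[_ 65 _ _], head=1, tail=2, size=1
read(): buf=[_ _ _ _], head=2, tail=2, size=0
write(3): buf=[_ _ 3 _], head=2, tail=3, size=1
write(10): buf=[_ _ 3 10], head=2, tail=0, size=2
write(3): buf=[3 _ 3 10], head=2, tail=1, size=3
read(): buf=[3 _ _ 10], head=3, tail=1, size=2
read(): buf=[3 _ _ _], head=0, tail=1, size=1
read(): buf=[_ _ _ _], head=1, tail=1, size=0
write(30): buf=[_ 30 _ _], head=1, tail=2, size=1
write(12): buf=[_ 30 12 _], head=1, tail=3, size=2

Answer: _ 30 12 _
1
3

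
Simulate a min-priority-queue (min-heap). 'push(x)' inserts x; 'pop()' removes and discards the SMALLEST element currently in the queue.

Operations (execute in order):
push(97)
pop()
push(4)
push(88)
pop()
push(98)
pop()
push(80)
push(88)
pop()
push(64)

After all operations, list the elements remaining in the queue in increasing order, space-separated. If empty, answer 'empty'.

Answer: 64 88 98

Derivation:
push(97): heap contents = [97]
pop() → 97: heap contents = []
push(4): heap contents = [4]
push(88): heap contents = [4, 88]
pop() → 4: heap contents = [88]
push(98): heap contents = [88, 98]
pop() → 88: heap contents = [98]
push(80): heap contents = [80, 98]
push(88): heap contents = [80, 88, 98]
pop() → 80: heap contents = [88, 98]
push(64): heap contents = [64, 88, 98]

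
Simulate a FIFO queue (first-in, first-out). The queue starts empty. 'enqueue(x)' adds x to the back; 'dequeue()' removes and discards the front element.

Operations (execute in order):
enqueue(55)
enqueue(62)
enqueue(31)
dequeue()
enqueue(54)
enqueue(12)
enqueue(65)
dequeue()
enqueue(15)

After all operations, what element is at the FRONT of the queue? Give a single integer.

Answer: 31

Derivation:
enqueue(55): queue = [55]
enqueue(62): queue = [55, 62]
enqueue(31): queue = [55, 62, 31]
dequeue(): queue = [62, 31]
enqueue(54): queue = [62, 31, 54]
enqueue(12): queue = [62, 31, 54, 12]
enqueue(65): queue = [62, 31, 54, 12, 65]
dequeue(): queue = [31, 54, 12, 65]
enqueue(15): queue = [31, 54, 12, 65, 15]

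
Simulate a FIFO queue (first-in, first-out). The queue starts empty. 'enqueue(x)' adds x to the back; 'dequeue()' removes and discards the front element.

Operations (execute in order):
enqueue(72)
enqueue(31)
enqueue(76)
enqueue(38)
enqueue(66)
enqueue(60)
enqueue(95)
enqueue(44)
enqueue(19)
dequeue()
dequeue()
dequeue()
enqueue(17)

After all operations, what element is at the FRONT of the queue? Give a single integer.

enqueue(72): queue = [72]
enqueue(31): queue = [72, 31]
enqueue(76): queue = [72, 31, 76]
enqueue(38): queue = [72, 31, 76, 38]
enqueue(66): queue = [72, 31, 76, 38, 66]
enqueue(60): queue = [72, 31, 76, 38, 66, 60]
enqueue(95): queue = [72, 31, 76, 38, 66, 60, 95]
enqueue(44): queue = [72, 31, 76, 38, 66, 60, 95, 44]
enqueue(19): queue = [72, 31, 76, 38, 66, 60, 95, 44, 19]
dequeue(): queue = [31, 76, 38, 66, 60, 95, 44, 19]
dequeue(): queue = [76, 38, 66, 60, 95, 44, 19]
dequeue(): queue = [38, 66, 60, 95, 44, 19]
enqueue(17): queue = [38, 66, 60, 95, 44, 19, 17]

Answer: 38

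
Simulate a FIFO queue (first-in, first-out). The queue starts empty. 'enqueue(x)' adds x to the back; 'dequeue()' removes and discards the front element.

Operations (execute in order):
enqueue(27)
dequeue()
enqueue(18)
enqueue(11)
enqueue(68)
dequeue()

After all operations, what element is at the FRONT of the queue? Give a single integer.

enqueue(27): queue = [27]
dequeue(): queue = []
enqueue(18): queue = [18]
enqueue(11): queue = [18, 11]
enqueue(68): queue = [18, 11, 68]
dequeue(): queue = [11, 68]

Answer: 11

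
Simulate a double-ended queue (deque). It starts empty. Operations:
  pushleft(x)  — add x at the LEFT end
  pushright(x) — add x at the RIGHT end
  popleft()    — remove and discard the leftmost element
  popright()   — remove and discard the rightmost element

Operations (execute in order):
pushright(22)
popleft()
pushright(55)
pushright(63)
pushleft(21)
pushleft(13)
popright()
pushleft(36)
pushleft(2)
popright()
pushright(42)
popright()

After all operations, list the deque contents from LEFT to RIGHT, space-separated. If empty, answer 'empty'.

pushright(22): [22]
popleft(): []
pushright(55): [55]
pushright(63): [55, 63]
pushleft(21): [21, 55, 63]
pushleft(13): [13, 21, 55, 63]
popright(): [13, 21, 55]
pushleft(36): [36, 13, 21, 55]
pushleft(2): [2, 36, 13, 21, 55]
popright(): [2, 36, 13, 21]
pushright(42): [2, 36, 13, 21, 42]
popright(): [2, 36, 13, 21]

Answer: 2 36 13 21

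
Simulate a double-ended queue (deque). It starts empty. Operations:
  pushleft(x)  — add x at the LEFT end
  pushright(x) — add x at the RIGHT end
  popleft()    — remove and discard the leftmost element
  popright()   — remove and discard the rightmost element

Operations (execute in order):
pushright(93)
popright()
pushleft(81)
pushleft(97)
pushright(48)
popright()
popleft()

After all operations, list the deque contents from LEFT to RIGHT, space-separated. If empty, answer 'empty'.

pushright(93): [93]
popright(): []
pushleft(81): [81]
pushleft(97): [97, 81]
pushright(48): [97, 81, 48]
popright(): [97, 81]
popleft(): [81]

Answer: 81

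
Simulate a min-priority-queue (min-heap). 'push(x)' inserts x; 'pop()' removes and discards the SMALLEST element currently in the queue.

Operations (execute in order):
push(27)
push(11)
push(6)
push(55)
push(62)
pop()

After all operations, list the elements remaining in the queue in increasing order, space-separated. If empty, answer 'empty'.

push(27): heap contents = [27]
push(11): heap contents = [11, 27]
push(6): heap contents = [6, 11, 27]
push(55): heap contents = [6, 11, 27, 55]
push(62): heap contents = [6, 11, 27, 55, 62]
pop() → 6: heap contents = [11, 27, 55, 62]

Answer: 11 27 55 62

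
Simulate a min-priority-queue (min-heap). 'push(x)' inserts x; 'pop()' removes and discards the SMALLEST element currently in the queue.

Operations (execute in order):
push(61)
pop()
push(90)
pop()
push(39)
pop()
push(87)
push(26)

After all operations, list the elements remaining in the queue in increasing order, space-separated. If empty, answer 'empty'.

push(61): heap contents = [61]
pop() → 61: heap contents = []
push(90): heap contents = [90]
pop() → 90: heap contents = []
push(39): heap contents = [39]
pop() → 39: heap contents = []
push(87): heap contents = [87]
push(26): heap contents = [26, 87]

Answer: 26 87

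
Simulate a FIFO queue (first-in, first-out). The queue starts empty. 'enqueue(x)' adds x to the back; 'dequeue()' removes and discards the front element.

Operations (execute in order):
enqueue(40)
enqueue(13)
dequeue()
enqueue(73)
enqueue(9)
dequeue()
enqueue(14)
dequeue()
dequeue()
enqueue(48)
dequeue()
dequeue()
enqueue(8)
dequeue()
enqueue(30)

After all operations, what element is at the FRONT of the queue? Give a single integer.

enqueue(40): queue = [40]
enqueue(13): queue = [40, 13]
dequeue(): queue = [13]
enqueue(73): queue = [13, 73]
enqueue(9): queue = [13, 73, 9]
dequeue(): queue = [73, 9]
enqueue(14): queue = [73, 9, 14]
dequeue(): queue = [9, 14]
dequeue(): queue = [14]
enqueue(48): queue = [14, 48]
dequeue(): queue = [48]
dequeue(): queue = []
enqueue(8): queue = [8]
dequeue(): queue = []
enqueue(30): queue = [30]

Answer: 30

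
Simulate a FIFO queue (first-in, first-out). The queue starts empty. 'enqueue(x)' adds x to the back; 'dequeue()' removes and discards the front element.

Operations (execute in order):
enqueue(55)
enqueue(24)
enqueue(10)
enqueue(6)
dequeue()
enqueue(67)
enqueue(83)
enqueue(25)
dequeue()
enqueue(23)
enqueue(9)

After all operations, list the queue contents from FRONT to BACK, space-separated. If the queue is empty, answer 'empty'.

Answer: 10 6 67 83 25 23 9

Derivation:
enqueue(55): [55]
enqueue(24): [55, 24]
enqueue(10): [55, 24, 10]
enqueue(6): [55, 24, 10, 6]
dequeue(): [24, 10, 6]
enqueue(67): [24, 10, 6, 67]
enqueue(83): [24, 10, 6, 67, 83]
enqueue(25): [24, 10, 6, 67, 83, 25]
dequeue(): [10, 6, 67, 83, 25]
enqueue(23): [10, 6, 67, 83, 25, 23]
enqueue(9): [10, 6, 67, 83, 25, 23, 9]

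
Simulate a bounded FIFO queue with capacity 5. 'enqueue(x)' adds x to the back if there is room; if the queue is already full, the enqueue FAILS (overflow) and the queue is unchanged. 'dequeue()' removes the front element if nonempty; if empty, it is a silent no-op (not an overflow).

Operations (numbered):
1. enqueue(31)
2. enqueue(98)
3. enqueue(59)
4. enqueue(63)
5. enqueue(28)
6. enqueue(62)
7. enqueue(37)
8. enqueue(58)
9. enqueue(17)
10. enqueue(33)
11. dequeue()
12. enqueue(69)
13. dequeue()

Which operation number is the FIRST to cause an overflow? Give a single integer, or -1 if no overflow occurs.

1. enqueue(31): size=1
2. enqueue(98): size=2
3. enqueue(59): size=3
4. enqueue(63): size=4
5. enqueue(28): size=5
6. enqueue(62): size=5=cap → OVERFLOW (fail)
7. enqueue(37): size=5=cap → OVERFLOW (fail)
8. enqueue(58): size=5=cap → OVERFLOW (fail)
9. enqueue(17): size=5=cap → OVERFLOW (fail)
10. enqueue(33): size=5=cap → OVERFLOW (fail)
11. dequeue(): size=4
12. enqueue(69): size=5
13. dequeue(): size=4

Answer: 6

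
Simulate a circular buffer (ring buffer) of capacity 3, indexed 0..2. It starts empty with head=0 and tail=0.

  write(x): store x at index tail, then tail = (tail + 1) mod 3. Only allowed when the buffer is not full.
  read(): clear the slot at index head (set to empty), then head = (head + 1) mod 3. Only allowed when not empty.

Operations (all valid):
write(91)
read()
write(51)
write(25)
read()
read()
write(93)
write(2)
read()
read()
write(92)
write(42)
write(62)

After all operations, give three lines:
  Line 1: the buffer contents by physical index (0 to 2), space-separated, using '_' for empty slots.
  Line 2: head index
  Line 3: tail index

write(91): buf=[91 _ _], head=0, tail=1, size=1
read(): buf=[_ _ _], head=1, tail=1, size=0
write(51): buf=[_ 51 _], head=1, tail=2, size=1
write(25): buf=[_ 51 25], head=1, tail=0, size=2
read(): buf=[_ _ 25], head=2, tail=0, size=1
read(): buf=[_ _ _], head=0, tail=0, size=0
write(93): buf=[93 _ _], head=0, tail=1, size=1
write(2): buf=[93 2 _], head=0, tail=2, size=2
read(): buf=[_ 2 _], head=1, tail=2, size=1
read(): buf=[_ _ _], head=2, tail=2, size=0
write(92): buf=[_ _ 92], head=2, tail=0, size=1
write(42): buf=[42 _ 92], head=2, tail=1, size=2
write(62): buf=[42 62 92], head=2, tail=2, size=3

Answer: 42 62 92
2
2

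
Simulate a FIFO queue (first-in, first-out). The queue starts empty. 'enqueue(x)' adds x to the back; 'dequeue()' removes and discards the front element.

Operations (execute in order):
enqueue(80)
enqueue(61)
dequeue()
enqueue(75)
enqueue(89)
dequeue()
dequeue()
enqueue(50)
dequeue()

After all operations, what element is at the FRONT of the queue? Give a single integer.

enqueue(80): queue = [80]
enqueue(61): queue = [80, 61]
dequeue(): queue = [61]
enqueue(75): queue = [61, 75]
enqueue(89): queue = [61, 75, 89]
dequeue(): queue = [75, 89]
dequeue(): queue = [89]
enqueue(50): queue = [89, 50]
dequeue(): queue = [50]

Answer: 50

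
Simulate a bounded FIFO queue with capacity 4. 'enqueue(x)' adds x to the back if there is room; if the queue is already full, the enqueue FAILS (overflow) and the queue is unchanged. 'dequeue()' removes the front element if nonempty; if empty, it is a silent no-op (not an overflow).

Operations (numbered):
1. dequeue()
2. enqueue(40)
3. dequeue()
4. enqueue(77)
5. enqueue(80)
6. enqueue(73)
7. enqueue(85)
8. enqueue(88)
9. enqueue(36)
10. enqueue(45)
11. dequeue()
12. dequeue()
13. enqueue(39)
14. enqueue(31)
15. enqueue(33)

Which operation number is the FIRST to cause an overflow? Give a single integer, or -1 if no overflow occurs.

1. dequeue(): empty, no-op, size=0
2. enqueue(40): size=1
3. dequeue(): size=0
4. enqueue(77): size=1
5. enqueue(80): size=2
6. enqueue(73): size=3
7. enqueue(85): size=4
8. enqueue(88): size=4=cap → OVERFLOW (fail)
9. enqueue(36): size=4=cap → OVERFLOW (fail)
10. enqueue(45): size=4=cap → OVERFLOW (fail)
11. dequeue(): size=3
12. dequeue(): size=2
13. enqueue(39): size=3
14. enqueue(31): size=4
15. enqueue(33): size=4=cap → OVERFLOW (fail)

Answer: 8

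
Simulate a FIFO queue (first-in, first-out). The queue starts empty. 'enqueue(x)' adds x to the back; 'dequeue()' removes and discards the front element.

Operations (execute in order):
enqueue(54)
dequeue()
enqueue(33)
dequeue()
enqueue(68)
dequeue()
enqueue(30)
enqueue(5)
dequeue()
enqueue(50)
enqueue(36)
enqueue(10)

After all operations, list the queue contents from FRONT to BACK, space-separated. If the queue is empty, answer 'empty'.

Answer: 5 50 36 10

Derivation:
enqueue(54): [54]
dequeue(): []
enqueue(33): [33]
dequeue(): []
enqueue(68): [68]
dequeue(): []
enqueue(30): [30]
enqueue(5): [30, 5]
dequeue(): [5]
enqueue(50): [5, 50]
enqueue(36): [5, 50, 36]
enqueue(10): [5, 50, 36, 10]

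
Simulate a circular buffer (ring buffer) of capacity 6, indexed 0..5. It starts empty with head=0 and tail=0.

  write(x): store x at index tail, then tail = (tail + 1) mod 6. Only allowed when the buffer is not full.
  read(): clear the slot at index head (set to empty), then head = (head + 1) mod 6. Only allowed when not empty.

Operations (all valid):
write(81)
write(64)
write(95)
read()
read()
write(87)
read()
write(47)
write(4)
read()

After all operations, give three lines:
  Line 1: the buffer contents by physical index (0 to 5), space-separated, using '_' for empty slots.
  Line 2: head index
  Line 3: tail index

write(81): buf=[81 _ _ _ _ _], head=0, tail=1, size=1
write(64): buf=[81 64 _ _ _ _], head=0, tail=2, size=2
write(95): buf=[81 64 95 _ _ _], head=0, tail=3, size=3
read(): buf=[_ 64 95 _ _ _], head=1, tail=3, size=2
read(): buf=[_ _ 95 _ _ _], head=2, tail=3, size=1
write(87): buf=[_ _ 95 87 _ _], head=2, tail=4, size=2
read(): buf=[_ _ _ 87 _ _], head=3, tail=4, size=1
write(47): buf=[_ _ _ 87 47 _], head=3, tail=5, size=2
write(4): buf=[_ _ _ 87 47 4], head=3, tail=0, size=3
read(): buf=[_ _ _ _ 47 4], head=4, tail=0, size=2

Answer: _ _ _ _ 47 4
4
0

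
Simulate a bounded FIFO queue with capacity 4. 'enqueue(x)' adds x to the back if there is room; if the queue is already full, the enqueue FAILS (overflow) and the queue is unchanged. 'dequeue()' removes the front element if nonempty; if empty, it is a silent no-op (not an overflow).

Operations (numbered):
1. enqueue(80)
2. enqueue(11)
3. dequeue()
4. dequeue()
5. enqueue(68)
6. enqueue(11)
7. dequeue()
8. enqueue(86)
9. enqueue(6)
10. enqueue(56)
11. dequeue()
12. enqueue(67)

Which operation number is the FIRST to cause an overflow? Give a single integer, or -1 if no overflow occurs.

1. enqueue(80): size=1
2. enqueue(11): size=2
3. dequeue(): size=1
4. dequeue(): size=0
5. enqueue(68): size=1
6. enqueue(11): size=2
7. dequeue(): size=1
8. enqueue(86): size=2
9. enqueue(6): size=3
10. enqueue(56): size=4
11. dequeue(): size=3
12. enqueue(67): size=4

Answer: -1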